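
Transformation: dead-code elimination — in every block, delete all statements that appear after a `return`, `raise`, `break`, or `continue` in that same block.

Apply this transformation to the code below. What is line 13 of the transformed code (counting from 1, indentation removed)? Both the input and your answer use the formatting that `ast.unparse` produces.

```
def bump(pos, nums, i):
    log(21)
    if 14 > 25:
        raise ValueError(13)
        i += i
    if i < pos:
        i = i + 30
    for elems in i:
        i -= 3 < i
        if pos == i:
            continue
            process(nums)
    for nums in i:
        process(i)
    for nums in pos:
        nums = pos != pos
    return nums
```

Transformed code:
def bump(pos, nums, i):
    log(21)
    if 14 > 25:
        raise ValueError(13)
    if i < pos:
        i = i + 30
    for elems in i:
        i -= 3 < i
        if pos == i:
            continue
    for nums in i:
        process(i)
    for nums in pos:
        nums = pos != pos
    return nums

for nums in pos:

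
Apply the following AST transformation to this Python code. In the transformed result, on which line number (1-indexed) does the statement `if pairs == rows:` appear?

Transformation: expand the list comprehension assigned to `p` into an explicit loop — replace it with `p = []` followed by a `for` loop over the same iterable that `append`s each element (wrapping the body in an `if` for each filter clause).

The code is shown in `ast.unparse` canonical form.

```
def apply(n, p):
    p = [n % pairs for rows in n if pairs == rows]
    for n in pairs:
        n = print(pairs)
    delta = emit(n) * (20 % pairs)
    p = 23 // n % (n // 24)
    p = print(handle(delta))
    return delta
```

Transformed code:
def apply(n, p):
    p = []
    for rows in n:
        if pairs == rows:
            p.append(n % pairs)
    for n in pairs:
        n = print(pairs)
    delta = emit(n) * (20 % pairs)
    p = 23 // n % (n // 24)
    p = print(handle(delta))
    return delta

4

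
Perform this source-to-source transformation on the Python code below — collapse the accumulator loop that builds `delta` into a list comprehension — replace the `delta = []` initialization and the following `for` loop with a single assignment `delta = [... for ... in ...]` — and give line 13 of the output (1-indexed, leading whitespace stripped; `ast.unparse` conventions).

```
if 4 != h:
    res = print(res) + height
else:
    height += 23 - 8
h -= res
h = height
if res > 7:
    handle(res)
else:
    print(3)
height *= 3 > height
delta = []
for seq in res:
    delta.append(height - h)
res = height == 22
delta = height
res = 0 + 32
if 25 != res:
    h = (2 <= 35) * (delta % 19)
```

res = height == 22

Transformed code:
if 4 != h:
    res = print(res) + height
else:
    height += 23 - 8
h -= res
h = height
if res > 7:
    handle(res)
else:
    print(3)
height *= 3 > height
delta = [height - h for seq in res]
res = height == 22
delta = height
res = 0 + 32
if 25 != res:
    h = (2 <= 35) * (delta % 19)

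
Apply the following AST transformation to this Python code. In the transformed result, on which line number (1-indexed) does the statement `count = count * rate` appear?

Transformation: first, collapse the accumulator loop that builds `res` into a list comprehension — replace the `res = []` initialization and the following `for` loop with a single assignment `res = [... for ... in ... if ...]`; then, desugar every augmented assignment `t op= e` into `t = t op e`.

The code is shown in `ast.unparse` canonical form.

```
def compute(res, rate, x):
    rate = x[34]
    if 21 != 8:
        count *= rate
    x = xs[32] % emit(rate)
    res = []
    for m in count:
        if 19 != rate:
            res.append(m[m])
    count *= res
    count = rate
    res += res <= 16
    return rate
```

4

Transformed code:
def compute(res, rate, x):
    rate = x[34]
    if 21 != 8:
        count = count * rate
    x = xs[32] % emit(rate)
    res = [m[m] for m in count if 19 != rate]
    count = count * res
    count = rate
    res = res + (res <= 16)
    return rate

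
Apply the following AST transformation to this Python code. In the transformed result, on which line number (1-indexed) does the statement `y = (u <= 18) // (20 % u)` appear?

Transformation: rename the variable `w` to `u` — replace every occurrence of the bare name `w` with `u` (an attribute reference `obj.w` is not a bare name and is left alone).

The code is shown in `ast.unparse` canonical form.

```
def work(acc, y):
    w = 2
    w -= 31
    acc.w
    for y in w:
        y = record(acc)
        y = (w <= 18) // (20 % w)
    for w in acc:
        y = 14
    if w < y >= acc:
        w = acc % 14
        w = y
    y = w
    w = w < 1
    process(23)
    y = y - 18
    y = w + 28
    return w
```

Transformed code:
def work(acc, y):
    u = 2
    u -= 31
    acc.w
    for y in u:
        y = record(acc)
        y = (u <= 18) // (20 % u)
    for u in acc:
        y = 14
    if u < y >= acc:
        u = acc % 14
        u = y
    y = u
    u = u < 1
    process(23)
    y = y - 18
    y = u + 28
    return u

7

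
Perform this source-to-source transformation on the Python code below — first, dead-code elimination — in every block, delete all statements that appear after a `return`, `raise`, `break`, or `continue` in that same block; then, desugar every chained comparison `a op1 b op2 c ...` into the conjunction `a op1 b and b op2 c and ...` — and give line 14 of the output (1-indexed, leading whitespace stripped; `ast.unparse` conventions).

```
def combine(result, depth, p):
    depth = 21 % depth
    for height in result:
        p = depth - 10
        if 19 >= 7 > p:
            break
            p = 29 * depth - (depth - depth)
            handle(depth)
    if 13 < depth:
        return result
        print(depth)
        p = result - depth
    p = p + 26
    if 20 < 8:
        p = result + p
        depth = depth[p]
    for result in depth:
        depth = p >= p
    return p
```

depth = p >= p

Transformed code:
def combine(result, depth, p):
    depth = 21 % depth
    for height in result:
        p = depth - 10
        if 19 >= 7 and 7 > p:
            break
    if 13 < depth:
        return result
    p = p + 26
    if 20 < 8:
        p = result + p
        depth = depth[p]
    for result in depth:
        depth = p >= p
    return p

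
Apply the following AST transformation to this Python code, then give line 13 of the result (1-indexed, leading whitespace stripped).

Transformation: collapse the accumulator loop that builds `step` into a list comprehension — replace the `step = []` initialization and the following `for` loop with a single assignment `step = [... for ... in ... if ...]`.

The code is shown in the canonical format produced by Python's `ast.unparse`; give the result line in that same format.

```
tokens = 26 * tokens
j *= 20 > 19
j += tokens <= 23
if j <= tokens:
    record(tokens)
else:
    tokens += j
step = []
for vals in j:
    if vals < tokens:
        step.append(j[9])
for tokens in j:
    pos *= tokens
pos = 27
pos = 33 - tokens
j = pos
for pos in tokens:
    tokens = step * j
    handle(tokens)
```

Transformed code:
tokens = 26 * tokens
j *= 20 > 19
j += tokens <= 23
if j <= tokens:
    record(tokens)
else:
    tokens += j
step = [j[9] for vals in j if vals < tokens]
for tokens in j:
    pos *= tokens
pos = 27
pos = 33 - tokens
j = pos
for pos in tokens:
    tokens = step * j
    handle(tokens)

j = pos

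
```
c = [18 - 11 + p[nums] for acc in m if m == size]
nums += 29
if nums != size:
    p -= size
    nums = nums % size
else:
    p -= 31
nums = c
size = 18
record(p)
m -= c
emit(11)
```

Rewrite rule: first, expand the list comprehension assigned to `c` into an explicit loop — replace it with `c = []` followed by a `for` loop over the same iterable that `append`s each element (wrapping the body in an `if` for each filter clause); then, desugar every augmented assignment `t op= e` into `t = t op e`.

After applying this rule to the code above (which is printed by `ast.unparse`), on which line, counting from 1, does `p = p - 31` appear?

10

Transformed code:
c = []
for acc in m:
    if m == size:
        c.append(18 - 11 + p[nums])
nums = nums + 29
if nums != size:
    p = p - size
    nums = nums % size
else:
    p = p - 31
nums = c
size = 18
record(p)
m = m - c
emit(11)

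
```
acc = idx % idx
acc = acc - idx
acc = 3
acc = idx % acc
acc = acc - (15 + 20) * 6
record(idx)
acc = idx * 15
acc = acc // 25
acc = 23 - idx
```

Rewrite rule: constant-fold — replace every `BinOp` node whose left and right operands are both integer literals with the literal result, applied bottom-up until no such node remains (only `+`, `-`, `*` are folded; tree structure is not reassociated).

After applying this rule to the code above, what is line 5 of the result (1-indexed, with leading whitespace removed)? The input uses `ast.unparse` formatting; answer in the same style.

acc = acc - 210

Transformed code:
acc = idx % idx
acc = acc - idx
acc = 3
acc = idx % acc
acc = acc - 210
record(idx)
acc = idx * 15
acc = acc // 25
acc = 23 - idx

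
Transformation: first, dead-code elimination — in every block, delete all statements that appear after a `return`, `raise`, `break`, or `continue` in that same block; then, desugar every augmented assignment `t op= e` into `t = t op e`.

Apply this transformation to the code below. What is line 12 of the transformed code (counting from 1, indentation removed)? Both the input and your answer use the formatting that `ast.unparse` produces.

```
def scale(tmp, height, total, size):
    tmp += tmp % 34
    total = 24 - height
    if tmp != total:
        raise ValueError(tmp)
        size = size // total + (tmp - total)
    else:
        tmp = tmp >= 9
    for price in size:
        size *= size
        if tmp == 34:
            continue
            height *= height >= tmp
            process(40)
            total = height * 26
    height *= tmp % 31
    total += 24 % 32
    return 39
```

height = height * (tmp % 31)

Transformed code:
def scale(tmp, height, total, size):
    tmp = tmp + tmp % 34
    total = 24 - height
    if tmp != total:
        raise ValueError(tmp)
    else:
        tmp = tmp >= 9
    for price in size:
        size = size * size
        if tmp == 34:
            continue
    height = height * (tmp % 31)
    total = total + 24 % 32
    return 39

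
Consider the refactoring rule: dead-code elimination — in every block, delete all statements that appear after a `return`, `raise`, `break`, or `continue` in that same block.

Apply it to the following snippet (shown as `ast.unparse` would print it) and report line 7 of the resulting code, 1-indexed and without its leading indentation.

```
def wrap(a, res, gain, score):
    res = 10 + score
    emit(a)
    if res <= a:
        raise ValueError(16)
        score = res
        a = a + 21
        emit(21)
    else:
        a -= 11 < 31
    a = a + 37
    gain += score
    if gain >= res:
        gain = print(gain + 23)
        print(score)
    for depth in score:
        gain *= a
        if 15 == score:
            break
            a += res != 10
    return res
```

Transformed code:
def wrap(a, res, gain, score):
    res = 10 + score
    emit(a)
    if res <= a:
        raise ValueError(16)
    else:
        a -= 11 < 31
    a = a + 37
    gain += score
    if gain >= res:
        gain = print(gain + 23)
        print(score)
    for depth in score:
        gain *= a
        if 15 == score:
            break
    return res

a -= 11 < 31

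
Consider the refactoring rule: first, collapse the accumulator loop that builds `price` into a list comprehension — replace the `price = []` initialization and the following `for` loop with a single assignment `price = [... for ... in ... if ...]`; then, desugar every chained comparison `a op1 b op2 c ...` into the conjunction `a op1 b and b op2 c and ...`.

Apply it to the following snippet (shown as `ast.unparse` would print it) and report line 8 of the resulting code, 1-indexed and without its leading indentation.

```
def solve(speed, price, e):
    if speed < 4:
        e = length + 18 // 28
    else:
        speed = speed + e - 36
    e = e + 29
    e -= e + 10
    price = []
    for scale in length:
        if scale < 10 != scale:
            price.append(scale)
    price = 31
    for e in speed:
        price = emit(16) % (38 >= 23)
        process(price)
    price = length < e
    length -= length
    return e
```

price = [scale for scale in length if scale < 10 and 10 != scale]

Transformed code:
def solve(speed, price, e):
    if speed < 4:
        e = length + 18 // 28
    else:
        speed = speed + e - 36
    e = e + 29
    e -= e + 10
    price = [scale for scale in length if scale < 10 and 10 != scale]
    price = 31
    for e in speed:
        price = emit(16) % (38 >= 23)
        process(price)
    price = length < e
    length -= length
    return e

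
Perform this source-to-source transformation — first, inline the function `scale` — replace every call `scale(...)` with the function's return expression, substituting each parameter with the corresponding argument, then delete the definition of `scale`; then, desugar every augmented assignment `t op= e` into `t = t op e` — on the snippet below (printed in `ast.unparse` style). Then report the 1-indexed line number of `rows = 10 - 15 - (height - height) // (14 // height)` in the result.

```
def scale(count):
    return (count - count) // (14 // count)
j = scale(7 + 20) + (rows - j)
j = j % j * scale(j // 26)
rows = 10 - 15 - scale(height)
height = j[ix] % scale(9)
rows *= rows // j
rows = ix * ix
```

Transformed code:
j = (7 + 20 - (7 + 20)) // (14 // (7 + 20)) + (rows - j)
j = j % j * ((j // 26 - j // 26) // (14 // (j // 26)))
rows = 10 - 15 - (height - height) // (14 // height)
height = j[ix] % ((9 - 9) // (14 // 9))
rows = rows * (rows // j)
rows = ix * ix

3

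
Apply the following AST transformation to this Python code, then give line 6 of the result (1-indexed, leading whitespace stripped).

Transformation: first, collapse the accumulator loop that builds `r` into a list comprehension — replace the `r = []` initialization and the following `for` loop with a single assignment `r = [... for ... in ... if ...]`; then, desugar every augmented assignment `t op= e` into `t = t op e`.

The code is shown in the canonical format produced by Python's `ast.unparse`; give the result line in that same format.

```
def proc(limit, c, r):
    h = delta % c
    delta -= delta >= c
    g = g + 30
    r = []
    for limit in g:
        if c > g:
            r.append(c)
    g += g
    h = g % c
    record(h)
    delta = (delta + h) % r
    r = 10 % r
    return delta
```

Transformed code:
def proc(limit, c, r):
    h = delta % c
    delta = delta - (delta >= c)
    g = g + 30
    r = [c for limit in g if c > g]
    g = g + g
    h = g % c
    record(h)
    delta = (delta + h) % r
    r = 10 % r
    return delta

g = g + g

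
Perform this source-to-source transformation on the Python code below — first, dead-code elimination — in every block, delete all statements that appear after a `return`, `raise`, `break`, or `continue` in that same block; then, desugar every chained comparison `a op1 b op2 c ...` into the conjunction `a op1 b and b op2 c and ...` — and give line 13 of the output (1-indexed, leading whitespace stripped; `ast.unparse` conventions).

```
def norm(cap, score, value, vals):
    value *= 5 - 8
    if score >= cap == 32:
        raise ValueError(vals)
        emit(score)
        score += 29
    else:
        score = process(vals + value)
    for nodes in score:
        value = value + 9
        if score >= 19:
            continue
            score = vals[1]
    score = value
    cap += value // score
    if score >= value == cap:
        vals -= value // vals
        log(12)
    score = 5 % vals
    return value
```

Transformed code:
def norm(cap, score, value, vals):
    value *= 5 - 8
    if score >= cap and cap == 32:
        raise ValueError(vals)
    else:
        score = process(vals + value)
    for nodes in score:
        value = value + 9
        if score >= 19:
            continue
    score = value
    cap += value // score
    if score >= value and value == cap:
        vals -= value // vals
        log(12)
    score = 5 % vals
    return value

if score >= value and value == cap:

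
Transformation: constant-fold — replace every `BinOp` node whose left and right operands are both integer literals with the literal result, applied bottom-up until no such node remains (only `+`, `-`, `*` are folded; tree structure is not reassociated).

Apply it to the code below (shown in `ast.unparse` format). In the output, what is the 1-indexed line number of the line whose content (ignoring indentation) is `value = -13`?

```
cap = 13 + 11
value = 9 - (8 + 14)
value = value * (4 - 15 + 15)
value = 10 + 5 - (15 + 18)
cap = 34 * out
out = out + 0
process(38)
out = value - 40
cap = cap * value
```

2

Transformed code:
cap = 24
value = -13
value = value * 4
value = -18
cap = 34 * out
out = out + 0
process(38)
out = value - 40
cap = cap * value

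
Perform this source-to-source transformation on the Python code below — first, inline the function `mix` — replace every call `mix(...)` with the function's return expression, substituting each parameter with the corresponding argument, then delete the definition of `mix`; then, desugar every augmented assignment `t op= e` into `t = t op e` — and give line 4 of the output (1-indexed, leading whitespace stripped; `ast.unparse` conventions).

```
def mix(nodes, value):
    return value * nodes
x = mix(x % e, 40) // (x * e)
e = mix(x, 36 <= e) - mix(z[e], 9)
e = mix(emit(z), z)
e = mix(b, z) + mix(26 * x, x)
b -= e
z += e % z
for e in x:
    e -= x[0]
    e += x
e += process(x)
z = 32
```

Transformed code:
x = 40 * (x % e) // (x * e)
e = (36 <= e) * x - 9 * z[e]
e = z * emit(z)
e = z * b + x * (26 * x)
b = b - e
z = z + e % z
for e in x:
    e = e - x[0]
    e = e + x
e = e + process(x)
z = 32

e = z * b + x * (26 * x)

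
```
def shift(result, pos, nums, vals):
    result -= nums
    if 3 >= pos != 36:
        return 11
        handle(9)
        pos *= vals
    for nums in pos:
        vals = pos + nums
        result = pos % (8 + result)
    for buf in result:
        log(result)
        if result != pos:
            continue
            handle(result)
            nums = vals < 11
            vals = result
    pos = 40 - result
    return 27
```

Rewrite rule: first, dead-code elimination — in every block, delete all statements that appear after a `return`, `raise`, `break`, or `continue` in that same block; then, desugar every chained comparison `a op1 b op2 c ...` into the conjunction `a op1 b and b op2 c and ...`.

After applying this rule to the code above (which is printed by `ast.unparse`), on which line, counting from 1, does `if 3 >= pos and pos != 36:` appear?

3

Transformed code:
def shift(result, pos, nums, vals):
    result -= nums
    if 3 >= pos and pos != 36:
        return 11
    for nums in pos:
        vals = pos + nums
        result = pos % (8 + result)
    for buf in result:
        log(result)
        if result != pos:
            continue
    pos = 40 - result
    return 27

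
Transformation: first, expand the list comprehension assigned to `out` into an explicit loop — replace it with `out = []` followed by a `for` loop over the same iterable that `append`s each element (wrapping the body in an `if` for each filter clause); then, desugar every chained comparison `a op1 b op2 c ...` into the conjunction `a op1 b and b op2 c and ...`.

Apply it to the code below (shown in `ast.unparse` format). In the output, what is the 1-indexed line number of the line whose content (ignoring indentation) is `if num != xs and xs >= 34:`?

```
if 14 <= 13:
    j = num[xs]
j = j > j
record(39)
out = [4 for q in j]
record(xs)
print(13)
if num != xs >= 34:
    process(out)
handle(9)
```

10

Transformed code:
if 14 <= 13:
    j = num[xs]
j = j > j
record(39)
out = []
for q in j:
    out.append(4)
record(xs)
print(13)
if num != xs and xs >= 34:
    process(out)
handle(9)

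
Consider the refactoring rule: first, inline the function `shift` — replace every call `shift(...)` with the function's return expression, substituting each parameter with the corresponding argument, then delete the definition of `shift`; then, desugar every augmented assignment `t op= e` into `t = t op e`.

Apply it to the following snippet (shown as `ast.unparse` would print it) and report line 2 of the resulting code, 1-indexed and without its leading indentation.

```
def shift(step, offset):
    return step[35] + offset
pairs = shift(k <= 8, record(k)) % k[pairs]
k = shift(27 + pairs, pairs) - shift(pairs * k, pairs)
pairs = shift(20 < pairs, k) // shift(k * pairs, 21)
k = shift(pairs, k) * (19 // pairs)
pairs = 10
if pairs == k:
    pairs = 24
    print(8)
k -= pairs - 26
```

Transformed code:
pairs = ((k <= 8)[35] + record(k)) % k[pairs]
k = (27 + pairs)[35] + pairs - ((pairs * k)[35] + pairs)
pairs = ((20 < pairs)[35] + k) // ((k * pairs)[35] + 21)
k = (pairs[35] + k) * (19 // pairs)
pairs = 10
if pairs == k:
    pairs = 24
    print(8)
k = k - (pairs - 26)

k = (27 + pairs)[35] + pairs - ((pairs * k)[35] + pairs)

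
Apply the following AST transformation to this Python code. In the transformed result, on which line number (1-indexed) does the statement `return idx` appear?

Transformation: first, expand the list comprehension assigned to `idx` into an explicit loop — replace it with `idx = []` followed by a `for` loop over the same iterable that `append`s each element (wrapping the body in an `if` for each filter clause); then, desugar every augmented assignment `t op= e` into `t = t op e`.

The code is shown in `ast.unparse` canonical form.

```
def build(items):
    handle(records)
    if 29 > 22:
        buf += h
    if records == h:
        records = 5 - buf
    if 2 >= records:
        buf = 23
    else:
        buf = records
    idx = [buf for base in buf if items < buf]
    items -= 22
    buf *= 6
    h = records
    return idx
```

18

Transformed code:
def build(items):
    handle(records)
    if 29 > 22:
        buf = buf + h
    if records == h:
        records = 5 - buf
    if 2 >= records:
        buf = 23
    else:
        buf = records
    idx = []
    for base in buf:
        if items < buf:
            idx.append(buf)
    items = items - 22
    buf = buf * 6
    h = records
    return idx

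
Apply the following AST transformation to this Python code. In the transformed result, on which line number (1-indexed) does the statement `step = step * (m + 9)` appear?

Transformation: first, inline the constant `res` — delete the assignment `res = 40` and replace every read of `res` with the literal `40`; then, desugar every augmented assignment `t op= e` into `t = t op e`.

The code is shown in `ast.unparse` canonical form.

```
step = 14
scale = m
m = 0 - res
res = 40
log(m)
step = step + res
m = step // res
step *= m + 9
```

7

Transformed code:
step = 14
scale = m
m = 0 - 40
log(m)
step = step + 40
m = step // 40
step = step * (m + 9)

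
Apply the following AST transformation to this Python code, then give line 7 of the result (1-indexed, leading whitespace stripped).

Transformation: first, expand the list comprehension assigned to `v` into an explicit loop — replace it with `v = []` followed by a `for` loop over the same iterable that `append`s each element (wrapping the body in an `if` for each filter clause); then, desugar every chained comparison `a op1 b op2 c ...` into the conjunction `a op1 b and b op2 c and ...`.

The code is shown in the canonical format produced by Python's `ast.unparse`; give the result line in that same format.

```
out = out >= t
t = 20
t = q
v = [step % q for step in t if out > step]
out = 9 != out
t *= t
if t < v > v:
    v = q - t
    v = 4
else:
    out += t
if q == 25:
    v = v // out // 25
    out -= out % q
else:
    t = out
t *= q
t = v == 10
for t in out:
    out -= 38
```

Transformed code:
out = out >= t
t = 20
t = q
v = []
for step in t:
    if out > step:
        v.append(step % q)
out = 9 != out
t *= t
if t < v and v > v:
    v = q - t
    v = 4
else:
    out += t
if q == 25:
    v = v // out // 25
    out -= out % q
else:
    t = out
t *= q
t = v == 10
for t in out:
    out -= 38

v.append(step % q)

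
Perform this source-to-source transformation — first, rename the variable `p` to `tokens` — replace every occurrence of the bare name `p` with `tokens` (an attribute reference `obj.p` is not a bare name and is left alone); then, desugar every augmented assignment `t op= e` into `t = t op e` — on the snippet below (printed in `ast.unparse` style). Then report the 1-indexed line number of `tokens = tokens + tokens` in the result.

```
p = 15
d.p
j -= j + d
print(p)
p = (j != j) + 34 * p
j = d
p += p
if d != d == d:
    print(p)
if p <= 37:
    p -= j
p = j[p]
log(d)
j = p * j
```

Transformed code:
tokens = 15
d.p
j = j - (j + d)
print(tokens)
tokens = (j != j) + 34 * tokens
j = d
tokens = tokens + tokens
if d != d == d:
    print(tokens)
if tokens <= 37:
    tokens = tokens - j
tokens = j[tokens]
log(d)
j = tokens * j

7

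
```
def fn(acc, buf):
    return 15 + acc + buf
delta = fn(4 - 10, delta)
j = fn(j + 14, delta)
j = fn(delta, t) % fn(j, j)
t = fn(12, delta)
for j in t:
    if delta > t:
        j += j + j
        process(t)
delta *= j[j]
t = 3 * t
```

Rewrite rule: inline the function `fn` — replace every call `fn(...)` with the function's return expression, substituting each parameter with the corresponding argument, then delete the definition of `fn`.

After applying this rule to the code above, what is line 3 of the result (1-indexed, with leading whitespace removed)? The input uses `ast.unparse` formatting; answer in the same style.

Transformed code:
delta = 15 + (4 - 10) + delta
j = 15 + (j + 14) + delta
j = (15 + delta + t) % (15 + j + j)
t = 15 + 12 + delta
for j in t:
    if delta > t:
        j += j + j
        process(t)
delta *= j[j]
t = 3 * t

j = (15 + delta + t) % (15 + j + j)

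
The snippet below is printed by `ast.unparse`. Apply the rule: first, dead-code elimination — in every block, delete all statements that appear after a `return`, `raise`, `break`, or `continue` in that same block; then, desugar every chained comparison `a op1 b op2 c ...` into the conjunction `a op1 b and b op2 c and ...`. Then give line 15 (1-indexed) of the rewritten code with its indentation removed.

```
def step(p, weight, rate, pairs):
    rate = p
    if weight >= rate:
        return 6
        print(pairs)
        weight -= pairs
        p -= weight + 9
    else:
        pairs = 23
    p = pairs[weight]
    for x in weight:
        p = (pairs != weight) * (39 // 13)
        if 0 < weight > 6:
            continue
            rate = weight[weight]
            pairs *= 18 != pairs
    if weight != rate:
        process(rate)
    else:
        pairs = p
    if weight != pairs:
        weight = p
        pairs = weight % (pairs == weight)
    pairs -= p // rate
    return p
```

Transformed code:
def step(p, weight, rate, pairs):
    rate = p
    if weight >= rate:
        return 6
    else:
        pairs = 23
    p = pairs[weight]
    for x in weight:
        p = (pairs != weight) * (39 // 13)
        if 0 < weight and weight > 6:
            continue
    if weight != rate:
        process(rate)
    else:
        pairs = p
    if weight != pairs:
        weight = p
        pairs = weight % (pairs == weight)
    pairs -= p // rate
    return p

pairs = p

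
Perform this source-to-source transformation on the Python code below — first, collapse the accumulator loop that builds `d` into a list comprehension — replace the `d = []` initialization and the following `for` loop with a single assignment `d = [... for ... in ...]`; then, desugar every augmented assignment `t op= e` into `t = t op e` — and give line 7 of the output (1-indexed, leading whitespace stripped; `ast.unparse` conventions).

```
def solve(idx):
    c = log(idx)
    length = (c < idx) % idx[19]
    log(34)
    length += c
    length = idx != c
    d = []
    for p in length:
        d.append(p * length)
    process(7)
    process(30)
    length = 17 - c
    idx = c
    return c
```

d = [p * length for p in length]

Transformed code:
def solve(idx):
    c = log(idx)
    length = (c < idx) % idx[19]
    log(34)
    length = length + c
    length = idx != c
    d = [p * length for p in length]
    process(7)
    process(30)
    length = 17 - c
    idx = c
    return c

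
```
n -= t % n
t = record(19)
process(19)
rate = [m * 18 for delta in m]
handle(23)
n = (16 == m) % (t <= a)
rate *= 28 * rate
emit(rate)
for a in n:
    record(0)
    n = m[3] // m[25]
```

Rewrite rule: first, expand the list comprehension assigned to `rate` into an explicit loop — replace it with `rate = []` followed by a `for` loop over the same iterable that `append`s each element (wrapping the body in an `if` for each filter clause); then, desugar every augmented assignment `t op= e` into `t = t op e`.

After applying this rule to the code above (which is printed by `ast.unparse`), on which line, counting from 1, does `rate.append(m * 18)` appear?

6

Transformed code:
n = n - t % n
t = record(19)
process(19)
rate = []
for delta in m:
    rate.append(m * 18)
handle(23)
n = (16 == m) % (t <= a)
rate = rate * (28 * rate)
emit(rate)
for a in n:
    record(0)
    n = m[3] // m[25]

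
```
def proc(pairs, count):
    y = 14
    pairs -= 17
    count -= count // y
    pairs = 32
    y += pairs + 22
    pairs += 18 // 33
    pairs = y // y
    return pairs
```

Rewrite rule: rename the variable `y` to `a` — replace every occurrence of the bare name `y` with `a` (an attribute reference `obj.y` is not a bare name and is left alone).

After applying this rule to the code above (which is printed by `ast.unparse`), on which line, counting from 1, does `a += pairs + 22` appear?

Transformed code:
def proc(pairs, count):
    a = 14
    pairs -= 17
    count -= count // a
    pairs = 32
    a += pairs + 22
    pairs += 18 // 33
    pairs = a // a
    return pairs

6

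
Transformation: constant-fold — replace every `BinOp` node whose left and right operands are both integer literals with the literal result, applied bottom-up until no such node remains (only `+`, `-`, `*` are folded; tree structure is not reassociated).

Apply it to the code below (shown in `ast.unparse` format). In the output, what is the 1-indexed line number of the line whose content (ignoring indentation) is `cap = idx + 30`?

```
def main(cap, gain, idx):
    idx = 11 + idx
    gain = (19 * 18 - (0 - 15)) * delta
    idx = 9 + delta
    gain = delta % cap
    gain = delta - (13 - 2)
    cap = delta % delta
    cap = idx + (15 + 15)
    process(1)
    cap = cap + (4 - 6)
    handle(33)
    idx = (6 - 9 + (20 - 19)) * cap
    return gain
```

8

Transformed code:
def main(cap, gain, idx):
    idx = 11 + idx
    gain = 357 * delta
    idx = 9 + delta
    gain = delta % cap
    gain = delta - 11
    cap = delta % delta
    cap = idx + 30
    process(1)
    cap = cap + -2
    handle(33)
    idx = -2 * cap
    return gain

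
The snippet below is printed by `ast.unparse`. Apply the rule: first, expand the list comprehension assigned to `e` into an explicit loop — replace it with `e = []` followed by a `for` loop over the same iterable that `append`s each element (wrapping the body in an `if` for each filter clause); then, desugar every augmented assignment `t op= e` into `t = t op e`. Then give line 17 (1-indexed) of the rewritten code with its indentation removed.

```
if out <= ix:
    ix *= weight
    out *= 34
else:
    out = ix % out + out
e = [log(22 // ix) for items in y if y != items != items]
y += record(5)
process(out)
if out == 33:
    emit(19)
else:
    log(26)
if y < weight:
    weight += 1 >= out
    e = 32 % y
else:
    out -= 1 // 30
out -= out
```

weight = weight + (1 >= out)

Transformed code:
if out <= ix:
    ix = ix * weight
    out = out * 34
else:
    out = ix % out + out
e = []
for items in y:
    if y != items != items:
        e.append(log(22 // ix))
y = y + record(5)
process(out)
if out == 33:
    emit(19)
else:
    log(26)
if y < weight:
    weight = weight + (1 >= out)
    e = 32 % y
else:
    out = out - 1 // 30
out = out - out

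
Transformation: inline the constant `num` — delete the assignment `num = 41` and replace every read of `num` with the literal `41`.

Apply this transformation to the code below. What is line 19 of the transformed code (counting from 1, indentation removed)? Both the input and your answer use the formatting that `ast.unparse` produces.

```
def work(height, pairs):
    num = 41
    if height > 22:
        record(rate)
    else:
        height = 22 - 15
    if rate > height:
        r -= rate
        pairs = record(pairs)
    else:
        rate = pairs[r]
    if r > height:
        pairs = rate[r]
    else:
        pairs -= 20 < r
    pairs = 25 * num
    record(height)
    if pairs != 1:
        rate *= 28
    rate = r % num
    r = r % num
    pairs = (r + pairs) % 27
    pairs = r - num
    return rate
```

rate = r % 41

Transformed code:
def work(height, pairs):
    if height > 22:
        record(rate)
    else:
        height = 22 - 15
    if rate > height:
        r -= rate
        pairs = record(pairs)
    else:
        rate = pairs[r]
    if r > height:
        pairs = rate[r]
    else:
        pairs -= 20 < r
    pairs = 25 * 41
    record(height)
    if pairs != 1:
        rate *= 28
    rate = r % 41
    r = r % 41
    pairs = (r + pairs) % 27
    pairs = r - 41
    return rate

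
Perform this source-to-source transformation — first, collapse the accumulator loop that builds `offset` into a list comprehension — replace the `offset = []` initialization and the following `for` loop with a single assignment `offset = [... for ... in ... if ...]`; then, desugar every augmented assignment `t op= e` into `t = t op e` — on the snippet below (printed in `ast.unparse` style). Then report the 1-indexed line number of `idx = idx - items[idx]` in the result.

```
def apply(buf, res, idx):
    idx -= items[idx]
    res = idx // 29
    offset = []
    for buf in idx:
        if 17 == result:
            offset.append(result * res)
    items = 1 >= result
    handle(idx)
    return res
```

Transformed code:
def apply(buf, res, idx):
    idx = idx - items[idx]
    res = idx // 29
    offset = [result * res for buf in idx if 17 == result]
    items = 1 >= result
    handle(idx)
    return res

2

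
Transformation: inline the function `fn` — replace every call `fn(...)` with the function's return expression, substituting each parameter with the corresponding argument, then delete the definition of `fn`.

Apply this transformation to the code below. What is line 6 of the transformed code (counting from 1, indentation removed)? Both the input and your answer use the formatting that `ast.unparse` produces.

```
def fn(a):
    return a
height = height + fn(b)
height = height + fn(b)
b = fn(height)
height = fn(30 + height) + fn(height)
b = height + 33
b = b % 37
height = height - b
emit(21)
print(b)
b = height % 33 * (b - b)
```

b = b % 37

Transformed code:
height = height + b
height = height + b
b = height
height = 30 + height + height
b = height + 33
b = b % 37
height = height - b
emit(21)
print(b)
b = height % 33 * (b - b)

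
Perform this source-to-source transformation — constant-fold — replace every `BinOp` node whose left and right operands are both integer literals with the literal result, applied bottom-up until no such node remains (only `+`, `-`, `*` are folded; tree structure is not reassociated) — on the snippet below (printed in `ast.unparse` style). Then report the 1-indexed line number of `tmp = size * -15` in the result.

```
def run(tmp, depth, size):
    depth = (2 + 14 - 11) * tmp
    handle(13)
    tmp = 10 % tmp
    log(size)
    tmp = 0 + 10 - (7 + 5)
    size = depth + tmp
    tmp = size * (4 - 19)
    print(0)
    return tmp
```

8

Transformed code:
def run(tmp, depth, size):
    depth = 5 * tmp
    handle(13)
    tmp = 10 % tmp
    log(size)
    tmp = -2
    size = depth + tmp
    tmp = size * -15
    print(0)
    return tmp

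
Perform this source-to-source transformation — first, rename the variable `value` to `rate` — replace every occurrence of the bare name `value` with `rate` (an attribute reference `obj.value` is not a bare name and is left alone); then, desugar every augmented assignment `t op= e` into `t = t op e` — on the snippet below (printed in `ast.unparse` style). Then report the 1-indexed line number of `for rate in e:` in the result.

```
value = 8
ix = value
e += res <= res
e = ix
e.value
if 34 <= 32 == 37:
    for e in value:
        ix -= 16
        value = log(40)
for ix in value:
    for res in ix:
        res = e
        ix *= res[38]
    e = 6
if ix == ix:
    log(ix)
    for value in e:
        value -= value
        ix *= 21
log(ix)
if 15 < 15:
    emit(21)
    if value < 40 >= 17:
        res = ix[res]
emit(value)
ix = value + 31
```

Transformed code:
rate = 8
ix = rate
e = e + (res <= res)
e = ix
e.value
if 34 <= 32 == 37:
    for e in rate:
        ix = ix - 16
        rate = log(40)
for ix in rate:
    for res in ix:
        res = e
        ix = ix * res[38]
    e = 6
if ix == ix:
    log(ix)
    for rate in e:
        rate = rate - rate
        ix = ix * 21
log(ix)
if 15 < 15:
    emit(21)
    if rate < 40 >= 17:
        res = ix[res]
emit(rate)
ix = rate + 31

17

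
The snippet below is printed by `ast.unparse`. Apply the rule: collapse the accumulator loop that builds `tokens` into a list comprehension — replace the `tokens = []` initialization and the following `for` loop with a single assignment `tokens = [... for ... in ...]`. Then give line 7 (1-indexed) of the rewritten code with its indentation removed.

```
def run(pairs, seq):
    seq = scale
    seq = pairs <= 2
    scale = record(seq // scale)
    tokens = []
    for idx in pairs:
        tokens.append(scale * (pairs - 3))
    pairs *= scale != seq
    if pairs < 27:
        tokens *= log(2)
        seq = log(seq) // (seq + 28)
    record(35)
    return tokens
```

Transformed code:
def run(pairs, seq):
    seq = scale
    seq = pairs <= 2
    scale = record(seq // scale)
    tokens = [scale * (pairs - 3) for idx in pairs]
    pairs *= scale != seq
    if pairs < 27:
        tokens *= log(2)
        seq = log(seq) // (seq + 28)
    record(35)
    return tokens

if pairs < 27:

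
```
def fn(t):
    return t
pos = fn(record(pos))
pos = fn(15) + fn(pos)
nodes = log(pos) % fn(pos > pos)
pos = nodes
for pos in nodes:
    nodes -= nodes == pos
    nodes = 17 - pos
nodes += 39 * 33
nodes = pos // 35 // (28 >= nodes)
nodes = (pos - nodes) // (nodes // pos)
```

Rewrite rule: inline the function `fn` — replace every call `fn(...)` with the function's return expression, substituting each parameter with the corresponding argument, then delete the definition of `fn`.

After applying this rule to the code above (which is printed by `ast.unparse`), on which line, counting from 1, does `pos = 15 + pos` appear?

2

Transformed code:
pos = record(pos)
pos = 15 + pos
nodes = log(pos) % (pos > pos)
pos = nodes
for pos in nodes:
    nodes -= nodes == pos
    nodes = 17 - pos
nodes += 39 * 33
nodes = pos // 35 // (28 >= nodes)
nodes = (pos - nodes) // (nodes // pos)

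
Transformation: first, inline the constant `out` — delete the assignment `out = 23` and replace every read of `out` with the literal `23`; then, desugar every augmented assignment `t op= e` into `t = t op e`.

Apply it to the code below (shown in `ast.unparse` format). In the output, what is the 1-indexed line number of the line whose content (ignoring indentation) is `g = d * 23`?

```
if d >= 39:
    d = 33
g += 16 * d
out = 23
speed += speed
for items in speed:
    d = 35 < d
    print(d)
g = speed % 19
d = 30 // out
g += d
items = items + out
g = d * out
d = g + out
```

Transformed code:
if d >= 39:
    d = 33
g = g + 16 * d
speed = speed + speed
for items in speed:
    d = 35 < d
    print(d)
g = speed % 19
d = 30 // 23
g = g + d
items = items + 23
g = d * 23
d = g + 23

12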